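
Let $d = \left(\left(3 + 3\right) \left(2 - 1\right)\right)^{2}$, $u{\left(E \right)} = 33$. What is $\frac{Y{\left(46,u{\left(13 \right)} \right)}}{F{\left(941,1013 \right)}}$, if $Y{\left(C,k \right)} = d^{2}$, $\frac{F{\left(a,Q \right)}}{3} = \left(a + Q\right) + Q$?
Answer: $\frac{144}{989} \approx 0.1456$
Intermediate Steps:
$F{\left(a,Q \right)} = 3 a + 6 Q$ ($F{\left(a,Q \right)} = 3 \left(\left(a + Q\right) + Q\right) = 3 \left(\left(Q + a\right) + Q\right) = 3 \left(a + 2 Q\right) = 3 a + 6 Q$)
$d = 36$ ($d = \left(6 \cdot 1\right)^{2} = 6^{2} = 36$)
$Y{\left(C,k \right)} = 1296$ ($Y{\left(C,k \right)} = 36^{2} = 1296$)
$\frac{Y{\left(46,u{\left(13 \right)} \right)}}{F{\left(941,1013 \right)}} = \frac{1296}{3 \cdot 941 + 6 \cdot 1013} = \frac{1296}{2823 + 6078} = \frac{1296}{8901} = 1296 \cdot \frac{1}{8901} = \frac{144}{989}$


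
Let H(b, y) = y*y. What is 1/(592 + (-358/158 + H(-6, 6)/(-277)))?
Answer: 21883/12902309 ≈ 0.0016961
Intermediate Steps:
H(b, y) = y²
1/(592 + (-358/158 + H(-6, 6)/(-277))) = 1/(592 + (-358/158 + 6²/(-277))) = 1/(592 + (-358*1/158 + 36*(-1/277))) = 1/(592 + (-179/79 - 36/277)) = 1/(592 - 52427/21883) = 1/(12902309/21883) = 21883/12902309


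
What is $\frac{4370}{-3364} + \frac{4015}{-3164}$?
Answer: $- \frac{6833285}{2660924} \approx -2.568$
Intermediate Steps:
$\frac{4370}{-3364} + \frac{4015}{-3164} = 4370 \left(- \frac{1}{3364}\right) + 4015 \left(- \frac{1}{3164}\right) = - \frac{2185}{1682} - \frac{4015}{3164} = - \frac{6833285}{2660924}$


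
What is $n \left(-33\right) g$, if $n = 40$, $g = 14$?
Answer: $-18480$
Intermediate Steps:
$n \left(-33\right) g = 40 \left(-33\right) 14 = \left(-1320\right) 14 = -18480$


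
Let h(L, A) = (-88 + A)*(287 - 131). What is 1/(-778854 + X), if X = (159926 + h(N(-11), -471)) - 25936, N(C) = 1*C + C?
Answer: -1/732068 ≈ -1.3660e-6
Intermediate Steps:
N(C) = 2*C (N(C) = C + C = 2*C)
h(L, A) = -13728 + 156*A (h(L, A) = (-88 + A)*156 = -13728 + 156*A)
X = 46786 (X = (159926 + (-13728 + 156*(-471))) - 25936 = (159926 + (-13728 - 73476)) - 25936 = (159926 - 87204) - 25936 = 72722 - 25936 = 46786)
1/(-778854 + X) = 1/(-778854 + 46786) = 1/(-732068) = -1/732068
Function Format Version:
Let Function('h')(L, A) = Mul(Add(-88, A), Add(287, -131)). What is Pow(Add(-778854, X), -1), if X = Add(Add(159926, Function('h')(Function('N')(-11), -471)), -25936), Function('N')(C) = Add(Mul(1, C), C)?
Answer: Rational(-1, 732068) ≈ -1.3660e-6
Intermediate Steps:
Function('N')(C) = Mul(2, C) (Function('N')(C) = Add(C, C) = Mul(2, C))
Function('h')(L, A) = Add(-13728, Mul(156, A)) (Function('h')(L, A) = Mul(Add(-88, A), 156) = Add(-13728, Mul(156, A)))
X = 46786 (X = Add(Add(159926, Add(-13728, Mul(156, -471))), -25936) = Add(Add(159926, Add(-13728, -73476)), -25936) = Add(Add(159926, -87204), -25936) = Add(72722, -25936) = 46786)
Pow(Add(-778854, X), -1) = Pow(Add(-778854, 46786), -1) = Pow(-732068, -1) = Rational(-1, 732068)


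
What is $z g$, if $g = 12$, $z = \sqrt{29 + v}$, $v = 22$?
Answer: $12 \sqrt{51} \approx 85.697$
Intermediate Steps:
$z = \sqrt{51}$ ($z = \sqrt{29 + 22} = \sqrt{51} \approx 7.1414$)
$z g = \sqrt{51} \cdot 12 = 12 \sqrt{51}$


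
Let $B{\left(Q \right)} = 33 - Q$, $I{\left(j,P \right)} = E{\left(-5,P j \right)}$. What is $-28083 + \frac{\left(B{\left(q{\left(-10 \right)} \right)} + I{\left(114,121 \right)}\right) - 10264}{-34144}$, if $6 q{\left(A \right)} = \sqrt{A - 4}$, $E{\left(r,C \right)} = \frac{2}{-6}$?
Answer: $- \frac{1438283581}{51216} + \frac{i \sqrt{14}}{204864} \approx -28083.0 + 1.8264 \cdot 10^{-5} i$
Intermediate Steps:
$E{\left(r,C \right)} = - \frac{1}{3}$ ($E{\left(r,C \right)} = 2 \left(- \frac{1}{6}\right) = - \frac{1}{3}$)
$I{\left(j,P \right)} = - \frac{1}{3}$
$q{\left(A \right)} = \frac{\sqrt{-4 + A}}{6}$ ($q{\left(A \right)} = \frac{\sqrt{A - 4}}{6} = \frac{\sqrt{-4 + A}}{6}$)
$-28083 + \frac{\left(B{\left(q{\left(-10 \right)} \right)} + I{\left(114,121 \right)}\right) - 10264}{-34144} = -28083 + \frac{\left(\left(33 - \frac{\sqrt{-4 - 10}}{6}\right) - \frac{1}{3}\right) - 10264}{-34144} = -28083 + \left(\left(\left(33 - \frac{\sqrt{-14}}{6}\right) - \frac{1}{3}\right) - 10264\right) \left(- \frac{1}{34144}\right) = -28083 + \left(\left(\left(33 - \frac{i \sqrt{14}}{6}\right) - \frac{1}{3}\right) - 10264\right) \left(- \frac{1}{34144}\right) = -28083 + \left(\left(\frac{98}{3} - \frac{i \sqrt{14}}{6}\right) - 10264\right) \left(- \frac{1}{34144}\right) = -28083 + \left(- \frac{30694}{3} - \frac{i \sqrt{14}}{6}\right) \left(- \frac{1}{34144}\right) = -28083 + \left(\frac{15347}{51216} + \frac{i \sqrt{14}}{204864}\right) = - \frac{1438283581}{51216} + \frac{i \sqrt{14}}{204864}$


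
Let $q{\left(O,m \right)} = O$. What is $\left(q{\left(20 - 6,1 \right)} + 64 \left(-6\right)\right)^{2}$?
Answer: $136900$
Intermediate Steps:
$\left(q{\left(20 - 6,1 \right)} + 64 \left(-6\right)\right)^{2} = \left(\left(20 - 6\right) + 64 \left(-6\right)\right)^{2} = \left(\left(20 - 6\right) - 384\right)^{2} = \left(14 - 384\right)^{2} = \left(-370\right)^{2} = 136900$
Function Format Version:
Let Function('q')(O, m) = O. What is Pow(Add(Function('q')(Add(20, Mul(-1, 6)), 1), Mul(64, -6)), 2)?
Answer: 136900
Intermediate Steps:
Pow(Add(Function('q')(Add(20, Mul(-1, 6)), 1), Mul(64, -6)), 2) = Pow(Add(Add(20, Mul(-1, 6)), Mul(64, -6)), 2) = Pow(Add(Add(20, -6), -384), 2) = Pow(Add(14, -384), 2) = Pow(-370, 2) = 136900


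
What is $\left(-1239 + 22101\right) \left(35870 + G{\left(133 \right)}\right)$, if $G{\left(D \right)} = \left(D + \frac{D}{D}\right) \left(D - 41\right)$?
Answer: $1005506676$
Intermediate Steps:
$G{\left(D \right)} = \left(1 + D\right) \left(-41 + D\right)$ ($G{\left(D \right)} = \left(D + 1\right) \left(-41 + D\right) = \left(1 + D\right) \left(-41 + D\right)$)
$\left(-1239 + 22101\right) \left(35870 + G{\left(133 \right)}\right) = \left(-1239 + 22101\right) \left(35870 - \left(5361 - 17689\right)\right) = 20862 \left(35870 - -12328\right) = 20862 \left(35870 + 12328\right) = 20862 \cdot 48198 = 1005506676$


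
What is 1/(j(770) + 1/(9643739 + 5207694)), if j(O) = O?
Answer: 14851433/11435603411 ≈ 0.0012987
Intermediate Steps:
1/(j(770) + 1/(9643739 + 5207694)) = 1/(770 + 1/(9643739 + 5207694)) = 1/(770 + 1/14851433) = 1/(11435603411/14851433) = 14851433/11435603411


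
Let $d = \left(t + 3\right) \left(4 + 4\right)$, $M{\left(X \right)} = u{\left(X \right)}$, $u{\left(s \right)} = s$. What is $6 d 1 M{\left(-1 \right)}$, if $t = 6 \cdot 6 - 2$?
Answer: $-1776$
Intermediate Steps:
$t = 34$ ($t = 36 - 2 = 34$)
$M{\left(X \right)} = X$
$d = 296$ ($d = \left(34 + 3\right) \left(4 + 4\right) = 37 \cdot 8 = 296$)
$6 d 1 M{\left(-1 \right)} = 6 \cdot 296 \cdot 1 \left(-1\right) = 6 \cdot 296 \left(-1\right) = 1776 \left(-1\right) = -1776$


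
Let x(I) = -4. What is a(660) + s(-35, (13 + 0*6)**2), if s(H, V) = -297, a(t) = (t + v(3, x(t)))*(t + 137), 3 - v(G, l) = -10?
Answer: 536084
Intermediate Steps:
v(G, l) = 13 (v(G, l) = 3 - 1*(-10) = 3 + 10 = 13)
a(t) = (13 + t)*(137 + t) (a(t) = (t + 13)*(t + 137) = (13 + t)*(137 + t))
a(660) + s(-35, (13 + 0*6)**2) = (1781 + 660**2 + 150*660) - 297 = (1781 + 435600 + 99000) - 297 = 536381 - 297 = 536084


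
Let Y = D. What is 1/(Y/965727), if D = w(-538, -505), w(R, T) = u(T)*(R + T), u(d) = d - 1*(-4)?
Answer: 45987/24883 ≈ 1.8481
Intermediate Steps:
u(d) = 4 + d (u(d) = d + 4 = 4 + d)
w(R, T) = (4 + T)*(R + T)
D = 522543 (D = (4 - 505)*(-538 - 505) = -501*(-1043) = 522543)
Y = 522543
1/(Y/965727) = 1/(522543/965727) = 1/(522543*(1/965727)) = 1/(24883/45987) = 45987/24883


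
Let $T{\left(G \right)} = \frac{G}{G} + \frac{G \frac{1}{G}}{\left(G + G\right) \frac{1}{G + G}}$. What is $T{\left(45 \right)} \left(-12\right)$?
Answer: $-24$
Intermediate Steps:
$T{\left(G \right)} = 2$ ($T{\left(G \right)} = 1 + 1 \frac{1}{2 G \frac{1}{2 G}} = 1 + 1 \cdot 1^{-1} = 1 + 1 \cdot 1 = 1 + 1 = 2$)
$T{\left(45 \right)} \left(-12\right) = 2 \left(-12\right) = -24$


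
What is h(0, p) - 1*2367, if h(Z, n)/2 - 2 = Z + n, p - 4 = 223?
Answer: -1909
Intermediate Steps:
p = 227 (p = 4 + 223 = 227)
h(Z, n) = 4 + 2*Z + 2*n (h(Z, n) = 4 + 2*(Z + n) = 4 + (2*Z + 2*n) = 4 + 2*Z + 2*n)
h(0, p) - 1*2367 = (4 + 2*0 + 2*227) - 1*2367 = (4 + 0 + 454) - 2367 = 458 - 2367 = -1909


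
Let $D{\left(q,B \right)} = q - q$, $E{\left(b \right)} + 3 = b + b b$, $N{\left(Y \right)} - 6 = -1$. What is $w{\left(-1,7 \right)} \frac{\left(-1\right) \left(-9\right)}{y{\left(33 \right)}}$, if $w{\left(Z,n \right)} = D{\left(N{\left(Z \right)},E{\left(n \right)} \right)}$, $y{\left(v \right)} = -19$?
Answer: $0$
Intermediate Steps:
$N{\left(Y \right)} = 5$ ($N{\left(Y \right)} = 6 - 1 = 5$)
$E{\left(b \right)} = -3 + b + b^{2}$ ($E{\left(b \right)} = -3 + \left(b + b b\right) = -3 + \left(b + b^{2}\right) = -3 + b + b^{2}$)
$D{\left(q,B \right)} = 0$
$w{\left(Z,n \right)} = 0$
$w{\left(-1,7 \right)} \frac{\left(-1\right) \left(-9\right)}{y{\left(33 \right)}} = 0 \frac{\left(-1\right) \left(-9\right)}{-19} = 0 \cdot 9 \left(- \frac{1}{19}\right) = 0 \left(- \frac{9}{19}\right) = 0$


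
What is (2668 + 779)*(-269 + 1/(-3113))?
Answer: -2886510906/3113 ≈ -9.2724e+5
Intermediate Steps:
(2668 + 779)*(-269 + 1/(-3113)) = 3447*(-269 - 1/3113) = 3447*(-837398/3113) = -2886510906/3113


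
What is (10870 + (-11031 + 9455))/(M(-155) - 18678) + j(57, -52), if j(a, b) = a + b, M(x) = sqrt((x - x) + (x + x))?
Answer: 785373319/174433997 - 4647*I*sqrt(310)/174433997 ≈ 4.5024 - 0.00046905*I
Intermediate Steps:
M(x) = sqrt(2)*sqrt(x) (M(x) = sqrt(0 + 2*x) = sqrt(2*x) = sqrt(2)*sqrt(x))
(10870 + (-11031 + 9455))/(M(-155) - 18678) + j(57, -52) = (10870 + (-11031 + 9455))/(sqrt(2)*sqrt(-155) - 18678) + (57 - 52) = (10870 - 1576)/(sqrt(2)*(I*sqrt(155)) - 18678) + 5 = 9294/(I*sqrt(310) - 18678) + 5 = 9294/(-18678 + I*sqrt(310)) + 5 = 5 + 9294/(-18678 + I*sqrt(310))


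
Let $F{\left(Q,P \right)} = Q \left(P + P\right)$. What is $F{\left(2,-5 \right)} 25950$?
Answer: $-519000$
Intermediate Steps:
$F{\left(Q,P \right)} = 2 P Q$ ($F{\left(Q,P \right)} = Q 2 P = 2 P Q$)
$F{\left(2,-5 \right)} 25950 = 2 \left(-5\right) 2 \cdot 25950 = \left(-20\right) 25950 = -519000$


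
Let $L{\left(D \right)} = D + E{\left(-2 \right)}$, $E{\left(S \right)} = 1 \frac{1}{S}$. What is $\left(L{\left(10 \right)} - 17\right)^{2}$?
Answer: $\frac{225}{4} \approx 56.25$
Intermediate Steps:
$E{\left(S \right)} = \frac{1}{S}$
$L{\left(D \right)} = - \frac{1}{2} + D$ ($L{\left(D \right)} = D + \frac{1}{-2} = D - \frac{1}{2} = - \frac{1}{2} + D$)
$\left(L{\left(10 \right)} - 17\right)^{2} = \left(\left(- \frac{1}{2} + 10\right) - 17\right)^{2} = \left(\frac{19}{2} - 17\right)^{2} = \left(- \frac{15}{2}\right)^{2} = \frac{225}{4}$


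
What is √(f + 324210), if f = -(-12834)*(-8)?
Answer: √221538 ≈ 470.68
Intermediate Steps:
f = -102672 (f = -62*1656 = -102672)
√(f + 324210) = √(-102672 + 324210) = √221538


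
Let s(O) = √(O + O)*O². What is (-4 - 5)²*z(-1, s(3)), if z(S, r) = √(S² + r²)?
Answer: 81*√487 ≈ 1787.5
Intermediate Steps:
s(O) = √2*O^(5/2) (s(O) = √(2*O)*O² = (√2*√O)*O² = √2*O^(5/2))
(-4 - 5)²*z(-1, s(3)) = (-4 - 5)²*√((-1)² + (√2*3^(5/2))²) = (-9)²*√(1 + (√2*(9*√3))²) = 81*√(1 + (9*√6)²) = 81*√(1 + 486) = 81*√487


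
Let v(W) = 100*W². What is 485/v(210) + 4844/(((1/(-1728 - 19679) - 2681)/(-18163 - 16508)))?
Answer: 396373772800827037/6327486522000 ≈ 62643.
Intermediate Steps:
485/v(210) + 4844/(((1/(-1728 - 19679) - 2681)/(-18163 - 16508))) = 485/((100*210²)) + 4844/(((1/(-1728 - 19679) - 2681)/(-18163 - 16508))) = 485/((100*44100)) + 4844/(((1/(-21407) - 2681)/(-34671))) = 485/4410000 + 4844/(((-1/21407 - 2681)*(-1/34671))) = 485*(1/4410000) + 4844/((-57392168/21407*(-1/34671))) = 97/882000 + 4844/(57392168/742202097) = 97/882000 + 4844*(742202097/57392168) = 97/882000 + 898806739467/14348042 = 396373772800827037/6327486522000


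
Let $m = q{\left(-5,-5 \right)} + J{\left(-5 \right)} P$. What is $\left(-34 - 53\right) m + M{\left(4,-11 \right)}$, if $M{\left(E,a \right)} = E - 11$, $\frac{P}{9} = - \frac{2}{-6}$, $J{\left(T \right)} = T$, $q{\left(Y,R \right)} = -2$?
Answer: $1472$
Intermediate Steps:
$P = 3$ ($P = 9 \left(- \frac{2}{-6}\right) = 9 \left(\left(-2\right) \left(- \frac{1}{6}\right)\right) = 9 \cdot \frac{1}{3} = 3$)
$M{\left(E,a \right)} = -11 + E$
$m = -17$ ($m = -2 - 15 = -17$)
$\left(-34 - 53\right) m + M{\left(4,-11 \right)} = \left(-34 - 53\right) \left(-17\right) + \left(-11 + 4\right) = \left(-34 - 53\right) \left(-17\right) - 7 = \left(-87\right) \left(-17\right) - 7 = 1479 - 7 = 1472$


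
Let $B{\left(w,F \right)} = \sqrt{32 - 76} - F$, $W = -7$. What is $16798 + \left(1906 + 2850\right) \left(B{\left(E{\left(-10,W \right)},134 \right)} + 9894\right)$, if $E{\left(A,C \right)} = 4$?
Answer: $46435358 + 9512 i \sqrt{11} \approx 4.6435 \cdot 10^{7} + 31548.0 i$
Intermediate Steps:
$B{\left(w,F \right)} = - F + 2 i \sqrt{11}$ ($B{\left(w,F \right)} = \sqrt{-44} - F = 2 i \sqrt{11} - F = - F + 2 i \sqrt{11}$)
$16798 + \left(1906 + 2850\right) \left(B{\left(E{\left(-10,W \right)},134 \right)} + 9894\right) = 16798 + \left(1906 + 2850\right) \left(\left(\left(-1\right) 134 + 2 i \sqrt{11}\right) + 9894\right) = 16798 + 4756 \left(\left(-134 + 2 i \sqrt{11}\right) + 9894\right) = 16798 + 4756 \left(9760 + 2 i \sqrt{11}\right) = 16798 + \left(46418560 + 9512 i \sqrt{11}\right) = 46435358 + 9512 i \sqrt{11}$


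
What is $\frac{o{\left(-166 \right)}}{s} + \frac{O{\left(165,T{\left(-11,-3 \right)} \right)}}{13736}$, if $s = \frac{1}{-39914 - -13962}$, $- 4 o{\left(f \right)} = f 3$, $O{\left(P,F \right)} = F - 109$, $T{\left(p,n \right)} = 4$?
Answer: $- \frac{44381345769}{13736} \approx -3.231 \cdot 10^{6}$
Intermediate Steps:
$O{\left(P,F \right)} = -109 + F$
$o{\left(f \right)} = - \frac{3 f}{4}$ ($o{\left(f \right)} = - \frac{f 3}{4} = - \frac{3 f}{4}$)
$s = - \frac{1}{25952}$ ($s = \frac{1}{-39914 + 13962} = \frac{1}{-25952} = - \frac{1}{25952} \approx -3.8533 \cdot 10^{-5}$)
$\frac{o{\left(-166 \right)}}{s} + \frac{O{\left(165,T{\left(-11,-3 \right)} \right)}}{13736} = \frac{\left(- \frac{3}{4}\right) \left(-166\right)}{- \frac{1}{25952}} + \frac{-109 + 4}{13736} = \frac{249}{2} \left(-25952\right) - \frac{105}{13736} = -3231024 - \frac{105}{13736} = - \frac{44381345769}{13736}$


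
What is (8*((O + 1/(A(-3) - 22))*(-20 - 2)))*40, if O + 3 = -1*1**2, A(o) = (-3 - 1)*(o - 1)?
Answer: 88000/3 ≈ 29333.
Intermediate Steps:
A(o) = 4 - 4*o (A(o) = -4*(-1 + o) = 4 - 4*o)
O = -4 (O = -3 - 1*1**2 = -3 - 1*1 = -3 - 1 = -4)
(8*((O + 1/(A(-3) - 22))*(-20 - 2)))*40 = (8*((-4 + 1/((4 - 4*(-3)) - 22))*(-20 - 2)))*40 = (8*((-4 + 1/((4 + 12) - 22))*(-22)))*40 = (8*((-4 + 1/(16 - 22))*(-22)))*40 = (8*((-4 + 1/(-6))*(-22)))*40 = (8*((-4 - 1/6)*(-22)))*40 = (8*(-25/6*(-22)))*40 = (8*(275/3))*40 = (2200/3)*40 = 88000/3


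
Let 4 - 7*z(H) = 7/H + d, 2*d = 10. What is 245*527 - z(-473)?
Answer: 427500231/3311 ≈ 1.2912e+5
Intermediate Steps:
d = 5 (d = (½)*10 = 5)
z(H) = -⅐ - 1/H (z(H) = 4/7 - (7/H + 5)/7 = 4/7 - (5 + 7/H)/7 = 4/7 + (-5/7 - 1/H) = -⅐ - 1/H)
245*527 - z(-473) = 245*527 - (-7 - 1*(-473))/(7*(-473)) = 129115 - (-1)*(-7 + 473)/(7*473) = 129115 - (-1)*466/(7*473) = 129115 - 1*(-466/3311) = 129115 + 466/3311 = 427500231/3311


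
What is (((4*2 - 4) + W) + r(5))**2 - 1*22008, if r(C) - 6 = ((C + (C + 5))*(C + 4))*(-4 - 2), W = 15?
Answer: 594217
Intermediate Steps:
r(C) = 6 - 6*(4 + C)*(5 + 2*C) (r(C) = 6 + ((C + (C + 5))*(C + 4))*(-4 - 2) = 6 + ((C + (5 + C))*(4 + C))*(-6) = 6 + ((5 + 2*C)*(4 + C))*(-6) = 6 + ((4 + C)*(5 + 2*C))*(-6) = 6 - 6*(4 + C)*(5 + 2*C))
(((4*2 - 4) + W) + r(5))**2 - 1*22008 = (((4*2 - 4) + 15) + (-114 - 78*5 - 12*5**2))**2 - 1*22008 = (((8 - 4) + 15) + (-114 - 390 - 12*25))**2 - 22008 = ((4 + 15) + (-114 - 390 - 300))**2 - 22008 = (19 - 804)**2 - 22008 = (-785)**2 - 22008 = 616225 - 22008 = 594217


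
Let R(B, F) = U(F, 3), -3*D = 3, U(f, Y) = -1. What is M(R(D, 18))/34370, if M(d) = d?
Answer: -1/34370 ≈ -2.9095e-5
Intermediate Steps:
D = -1 (D = -1/3*3 = -1)
R(B, F) = -1
M(R(D, 18))/34370 = -1/34370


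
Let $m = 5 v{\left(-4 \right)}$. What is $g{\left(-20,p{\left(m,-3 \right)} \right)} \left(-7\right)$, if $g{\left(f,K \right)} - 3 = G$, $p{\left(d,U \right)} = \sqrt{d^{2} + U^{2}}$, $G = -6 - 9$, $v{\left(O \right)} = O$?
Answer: $84$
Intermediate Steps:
$G = -15$ ($G = -6 - 9 = -15$)
$m = -20$ ($m = 5 \left(-4\right) = -20$)
$p{\left(d,U \right)} = \sqrt{U^{2} + d^{2}}$
$g{\left(f,K \right)} = -12$ ($g{\left(f,K \right)} = 3 - 15 = -12$)
$g{\left(-20,p{\left(m,-3 \right)} \right)} \left(-7\right) = \left(-12\right) \left(-7\right) = 84$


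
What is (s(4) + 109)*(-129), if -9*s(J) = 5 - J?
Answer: -42140/3 ≈ -14047.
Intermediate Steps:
s(J) = -5/9 + J/9 (s(J) = -(5 - J)/9 = -5/9 + J/9)
(s(4) + 109)*(-129) = ((-5/9 + (⅑)*4) + 109)*(-129) = ((-5/9 + 4/9) + 109)*(-129) = (-⅑ + 109)*(-129) = (980/9)*(-129) = -42140/3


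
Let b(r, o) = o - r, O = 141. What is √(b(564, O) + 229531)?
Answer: 2*√57277 ≈ 478.65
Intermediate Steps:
√(b(564, O) + 229531) = √((141 - 1*564) + 229531) = √((141 - 564) + 229531) = √(-423 + 229531) = √229108 = 2*√57277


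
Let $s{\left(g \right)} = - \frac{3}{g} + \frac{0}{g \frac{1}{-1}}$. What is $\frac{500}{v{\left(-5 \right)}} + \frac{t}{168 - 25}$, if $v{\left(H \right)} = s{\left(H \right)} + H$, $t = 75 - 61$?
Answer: $- \frac{1476}{13} \approx -113.54$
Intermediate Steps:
$t = 14$
$s{\left(g \right)} = - \frac{3}{g}$ ($s{\left(g \right)} = - \frac{3}{g} + \frac{0}{g \left(-1\right)} = - \frac{3}{g} + \frac{0}{\left(-1\right) g} = - \frac{3}{g} + 0 \left(- \frac{1}{g}\right) = - \frac{3}{g} + 0 = - \frac{3}{g}$)
$v{\left(H \right)} = H - \frac{3}{H}$ ($v{\left(H \right)} = - \frac{3}{H} + H = H - \frac{3}{H}$)
$\frac{500}{v{\left(-5 \right)}} + \frac{t}{168 - 25} = \frac{500}{-5 - \frac{3}{-5}} + \frac{14}{168 - 25} = \frac{500}{-5 - - \frac{3}{5}} + \frac{14}{168 - 25} = \frac{500}{-5 + \frac{3}{5}} + \frac{14}{143} = \frac{500}{- \frac{22}{5}} + 14 \cdot \frac{1}{143} = 500 \left(- \frac{5}{22}\right) + \frac{14}{143} = - \frac{1250}{11} + \frac{14}{143} = - \frac{1476}{13}$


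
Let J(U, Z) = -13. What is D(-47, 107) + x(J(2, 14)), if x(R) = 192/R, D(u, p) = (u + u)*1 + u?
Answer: -2025/13 ≈ -155.77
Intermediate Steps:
D(u, p) = 3*u (D(u, p) = (2*u)*1 + u = 2*u + u = 3*u)
D(-47, 107) + x(J(2, 14)) = 3*(-47) + 192/(-13) = -141 + 192*(-1/13) = -141 - 192/13 = -2025/13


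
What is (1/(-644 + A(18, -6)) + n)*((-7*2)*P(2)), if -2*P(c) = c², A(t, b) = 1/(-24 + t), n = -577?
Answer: -62443108/3865 ≈ -16156.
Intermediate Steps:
P(c) = -c²/2
(1/(-644 + A(18, -6)) + n)*((-7*2)*P(2)) = (1/(-644 + 1/(-24 + 18)) - 577)*((-7*2)*(-½*2²)) = (1/(-644 + 1/(-6)) - 577)*(-(-7)*4) = (1/(-644 - ⅙) - 577)*(-14*(-2)) = (1/(-3865/6) - 577)*28 = (-6/3865 - 577)*28 = -2230111/3865*28 = -62443108/3865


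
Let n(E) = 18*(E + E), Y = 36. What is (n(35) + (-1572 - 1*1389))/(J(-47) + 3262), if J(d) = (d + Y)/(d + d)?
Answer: -5922/11357 ≈ -0.52144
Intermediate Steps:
n(E) = 36*E (n(E) = 18*(2*E) = 36*E)
J(d) = (36 + d)/(2*d) (J(d) = (d + 36)/(d + d) = (36 + d)/((2*d)) = (36 + d)*(1/(2*d)) = (36 + d)/(2*d))
(n(35) + (-1572 - 1*1389))/(J(-47) + 3262) = (36*35 + (-1572 - 1*1389))/((½)*(36 - 47)/(-47) + 3262) = (1260 + (-1572 - 1389))/((½)*(-1/47)*(-11) + 3262) = (1260 - 2961)/(11/94 + 3262) = -1701/306639/94 = -1701*94/306639 = -5922/11357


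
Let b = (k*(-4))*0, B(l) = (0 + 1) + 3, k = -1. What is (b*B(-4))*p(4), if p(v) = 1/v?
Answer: 0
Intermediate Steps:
p(v) = 1/v
B(l) = 4 (B(l) = 1 + 3 = 4)
b = 0 (b = -1*(-4)*0 = 4*0 = 0)
(b*B(-4))*p(4) = (0*4)/4 = 0*(¼) = 0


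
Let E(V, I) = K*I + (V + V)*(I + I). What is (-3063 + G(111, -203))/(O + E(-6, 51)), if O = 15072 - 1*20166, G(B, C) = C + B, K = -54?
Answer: 3155/9072 ≈ 0.34777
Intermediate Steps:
G(B, C) = B + C
E(V, I) = -54*I + 4*I*V (E(V, I) = -54*I + (V + V)*(I + I) = -54*I + (2*V)*(2*I) = -54*I + 4*I*V)
O = -5094 (O = 15072 - 20166 = -5094)
(-3063 + G(111, -203))/(O + E(-6, 51)) = (-3063 + (111 - 203))/(-5094 + 2*51*(-27 + 2*(-6))) = (-3063 - 92)/(-5094 + 2*51*(-27 - 12)) = -3155/(-5094 + 2*51*(-39)) = -3155/(-5094 - 3978) = -3155/(-9072) = -3155*(-1/9072) = 3155/9072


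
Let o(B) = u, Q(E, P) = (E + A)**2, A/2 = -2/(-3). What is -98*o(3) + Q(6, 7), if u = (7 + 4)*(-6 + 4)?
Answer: 19888/9 ≈ 2209.8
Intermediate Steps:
A = 4/3 (A = 2*(-2/(-3)) = 2*(-2*(-1/3)) = 2*(2/3) = 4/3 ≈ 1.3333)
Q(E, P) = (4/3 + E)**2 (Q(E, P) = (E + 4/3)**2 = (4/3 + E)**2)
u = -22 (u = 11*(-2) = -22)
o(B) = -22
-98*o(3) + Q(6, 7) = -98*(-22) + (4 + 3*6)**2/9 = 2156 + (4 + 18)**2/9 = 2156 + (1/9)*22**2 = 2156 + (1/9)*484 = 2156 + 484/9 = 19888/9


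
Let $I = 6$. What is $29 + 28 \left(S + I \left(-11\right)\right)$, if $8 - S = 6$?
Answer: $-1763$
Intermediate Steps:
$S = 2$ ($S = 8 - 6 = 2$)
$29 + 28 \left(S + I \left(-11\right)\right) = 29 + 28 \left(2 + 6 \left(-11\right)\right) = 29 + 28 \left(2 - 66\right) = 29 + 28 \left(-64\right) = 29 - 1792 = -1763$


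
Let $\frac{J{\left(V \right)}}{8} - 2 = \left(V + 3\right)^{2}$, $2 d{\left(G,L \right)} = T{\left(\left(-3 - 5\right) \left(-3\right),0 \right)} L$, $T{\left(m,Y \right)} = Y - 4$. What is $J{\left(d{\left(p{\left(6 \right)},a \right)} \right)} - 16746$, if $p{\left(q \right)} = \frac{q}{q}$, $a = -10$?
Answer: $-12498$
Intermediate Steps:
$T{\left(m,Y \right)} = -4 + Y$
$p{\left(q \right)} = 1$
$d{\left(G,L \right)} = - 2 L$ ($d{\left(G,L \right)} = \frac{\left(-4 + 0\right) L}{2} = \frac{\left(-4\right) L}{2} = - 2 L$)
$J{\left(V \right)} = 16 + 8 \left(3 + V\right)^{2}$ ($J{\left(V \right)} = 16 + 8 \left(V + 3\right)^{2} = 16 + 8 \left(3 + V\right)^{2}$)
$J{\left(d{\left(p{\left(6 \right)},a \right)} \right)} - 16746 = \left(16 + 8 \left(3 - -20\right)^{2}\right) - 16746 = \left(16 + 8 \left(3 + 20\right)^{2}\right) - 16746 = \left(16 + 8 \cdot 23^{2}\right) - 16746 = \left(16 + 8 \cdot 529\right) - 16746 = \left(16 + 4232\right) - 16746 = 4248 - 16746 = -12498$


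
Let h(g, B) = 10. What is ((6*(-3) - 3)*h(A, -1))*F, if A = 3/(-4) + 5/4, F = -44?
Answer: 9240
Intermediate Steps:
A = ½ (A = 3*(-¼) + 5*(¼) = -¾ + 5/4 = ½ ≈ 0.50000)
((6*(-3) - 3)*h(A, -1))*F = ((6*(-3) - 3)*10)*(-44) = ((-18 - 3)*10)*(-44) = -21*10*(-44) = -210*(-44) = 9240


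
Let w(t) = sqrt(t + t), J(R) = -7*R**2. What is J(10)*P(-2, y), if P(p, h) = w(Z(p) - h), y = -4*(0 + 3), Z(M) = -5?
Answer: -700*sqrt(14) ≈ -2619.2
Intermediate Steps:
w(t) = sqrt(2)*sqrt(t) (w(t) = sqrt(2*t) = sqrt(2)*sqrt(t))
y = -12 (y = -4*3 = -12)
P(p, h) = sqrt(2)*sqrt(-5 - h)
J(10)*P(-2, y) = (-7*10**2)*sqrt(-10 - 2*(-12)) = (-7*100)*sqrt(-10 + 24) = -700*sqrt(14)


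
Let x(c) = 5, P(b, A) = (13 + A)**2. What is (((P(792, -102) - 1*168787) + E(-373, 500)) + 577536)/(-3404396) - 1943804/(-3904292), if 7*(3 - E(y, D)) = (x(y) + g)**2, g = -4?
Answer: 89119036779/237352786922 ≈ 0.37547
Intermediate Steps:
E(y, D) = 20/7 (E(y, D) = 3 - (5 - 4)**2/7 = 3 - 1/7*1**2 = 3 - 1/7*1 = 3 - 1/7 = 20/7)
(((P(792, -102) - 1*168787) + E(-373, 500)) + 577536)/(-3404396) - 1943804/(-3904292) = ((((13 - 102)**2 - 1*168787) + 20/7) + 577536)/(-3404396) - 1943804/(-3904292) = ((((-89)**2 - 168787) + 20/7) + 577536)*(-1/3404396) - 1943804*(-1/3904292) = (((7921 - 168787) + 20/7) + 577536)*(-1/3404396) + 485951/976073 = ((-160866 + 20/7) + 577536)*(-1/3404396) + 485951/976073 = (-1126042/7 + 577536)*(-1/3404396) + 485951/976073 = (2916710/7)*(-1/3404396) + 485951/976073 = -1458355/11915386 + 485951/976073 = 89119036779/237352786922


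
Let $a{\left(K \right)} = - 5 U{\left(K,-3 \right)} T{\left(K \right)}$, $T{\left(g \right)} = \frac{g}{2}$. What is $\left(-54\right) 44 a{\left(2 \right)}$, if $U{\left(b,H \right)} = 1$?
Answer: $11880$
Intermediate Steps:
$T{\left(g \right)} = \frac{g}{2}$ ($T{\left(g \right)} = g \frac{1}{2} = \frac{g}{2}$)
$a{\left(K \right)} = - \frac{5 K}{2}$ ($a{\left(K \right)} = \left(-5\right) 1 \frac{K}{2} = - 5 \frac{K}{2} = - \frac{5 K}{2}$)
$\left(-54\right) 44 a{\left(2 \right)} = \left(-54\right) 44 \left(\left(- \frac{5}{2}\right) 2\right) = \left(-2376\right) \left(-5\right) = 11880$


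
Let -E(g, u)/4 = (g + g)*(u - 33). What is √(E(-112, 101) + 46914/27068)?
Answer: 7*√227764240894/13534 ≈ 246.84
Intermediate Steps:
E(g, u) = -8*g*(-33 + u) (E(g, u) = -4*(g + g)*(u - 33) = -4*2*g*(-33 + u) = -8*g*(-33 + u))
√(E(-112, 101) + 46914/27068) = √(8*(-112)*(33 - 1*101) + 46914/27068) = √(8*(-112)*(33 - 101) + 46914*(1/27068)) = √(8*(-112)*(-68) + 23457/13534) = √(60928 + 23457/13534) = √(824623009/13534) = 7*√227764240894/13534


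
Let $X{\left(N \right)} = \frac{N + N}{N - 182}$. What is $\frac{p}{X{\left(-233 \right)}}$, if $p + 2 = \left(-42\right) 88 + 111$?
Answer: $- \frac{1488605}{466} \approx -3194.4$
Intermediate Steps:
$X{\left(N \right)} = \frac{2 N}{-182 + N}$
$p = -3587$ ($p = -2 + \left(\left(-42\right) 88 + 111\right) = -2 + \left(-3696 + 111\right) = -2 - 3585 = -3587$)
$\frac{p}{X{\left(-233 \right)}} = - \frac{3587}{2 \left(-233\right) \frac{1}{-182 - 233}} = - \frac{3587}{2 \left(-233\right) \frac{1}{-415}} = - \frac{3587}{2 \left(-233\right) \left(- \frac{1}{415}\right)} = - \frac{3587}{\frac{466}{415}} = \left(-3587\right) \frac{415}{466} = - \frac{1488605}{466}$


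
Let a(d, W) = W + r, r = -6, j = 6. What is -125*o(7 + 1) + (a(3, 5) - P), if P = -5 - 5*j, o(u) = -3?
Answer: 409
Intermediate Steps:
a(d, W) = -6 + W (a(d, W) = W - 6 = -6 + W)
P = -35 (P = -5 - 5*6 = -5 - 30 = -35)
-125*o(7 + 1) + (a(3, 5) - P) = -125*(-3) + ((-6 + 5) - 1*(-35)) = 375 + (-1 + 35) = 375 + 34 = 409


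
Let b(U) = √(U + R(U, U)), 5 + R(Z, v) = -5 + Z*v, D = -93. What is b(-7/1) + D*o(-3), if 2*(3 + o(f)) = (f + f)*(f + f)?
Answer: -1395 + 4*√2 ≈ -1389.3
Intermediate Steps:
R(Z, v) = -10 + Z*v (R(Z, v) = -5 + (-5 + Z*v) = -10 + Z*v)
b(U) = √(-10 + U + U²) (b(U) = √(U + (-10 + U*U)) = √(U + (-10 + U²)) = √(-10 + U + U²))
o(f) = -3 + 2*f² (o(f) = -3 + ((f + f)*(f + f))/2 = -3 + ((2*f)*(2*f))/2 = -3 + (4*f²)/2 = -3 + 2*f²)
b(-7/1) + D*o(-3) = √(-10 - 7/1 + (-7/1)²) - 93*(-3 + 2*(-3)²) = √(-10 - 7*1 + (-7*1)²) - 93*(-3 + 2*9) = √(-10 - 7 + (-7)²) - 93*(-3 + 18) = √(-10 - 7 + 49) - 93*15 = √32 - 1395 = 4*√2 - 1395 = -1395 + 4*√2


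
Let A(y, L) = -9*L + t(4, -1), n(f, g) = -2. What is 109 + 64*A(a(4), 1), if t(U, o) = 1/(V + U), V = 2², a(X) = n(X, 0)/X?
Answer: -459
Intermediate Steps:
a(X) = -2/X
V = 4
t(U, o) = 1/(4 + U)
A(y, L) = ⅛ - 9*L (A(y, L) = -9*L + 1/(4 + 4) = -9*L + 1/8 = -9*L + ⅛ = ⅛ - 9*L)
109 + 64*A(a(4), 1) = 109 + 64*(⅛ - 9*1) = 109 + 64*(⅛ - 9) = 109 + 64*(-71/8) = 109 - 568 = -459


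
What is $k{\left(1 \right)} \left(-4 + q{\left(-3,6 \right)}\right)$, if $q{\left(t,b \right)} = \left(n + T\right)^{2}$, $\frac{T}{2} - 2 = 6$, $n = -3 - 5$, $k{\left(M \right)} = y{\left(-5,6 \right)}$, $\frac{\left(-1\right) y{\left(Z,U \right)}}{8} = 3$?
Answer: $-1440$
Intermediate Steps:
$y{\left(Z,U \right)} = -24$ ($y{\left(Z,U \right)} = \left(-8\right) 3 = -24$)
$k{\left(M \right)} = -24$
$n = -8$ ($n = -3 - 5 = -8$)
$T = 16$ ($T = 4 + 2 \cdot 6 = 4 + 12 = 16$)
$q{\left(t,b \right)} = 64$ ($q{\left(t,b \right)} = \left(-8 + 16\right)^{2} = 8^{2} = 64$)
$k{\left(1 \right)} \left(-4 + q{\left(-3,6 \right)}\right) = - 24 \left(-4 + 64\right) = \left(-24\right) 60 = -1440$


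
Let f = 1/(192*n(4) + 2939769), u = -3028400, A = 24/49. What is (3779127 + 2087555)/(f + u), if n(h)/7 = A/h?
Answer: -120733587552870/62323063793993 ≈ -1.9372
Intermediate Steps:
A = 24/49 (A = 24*(1/49) = 24/49 ≈ 0.48980)
n(h) = 24/(7*h) (n(h) = 7*(24/(49*h)) = 24/(7*h))
f = 7/20579535 (f = 1/(192*((24/7)/4) + 2939769) = 1/(192*((24/7)*(1/4)) + 2939769) = 1/(192*(6/7) + 2939769) = 1/(1152/7 + 2939769) = 1/(20579535/7) = 7/20579535 ≈ 3.4014e-7)
(3779127 + 2087555)/(f + u) = (3779127 + 2087555)/(7/20579535 - 3028400) = 5866682/(-62323063793993/20579535) = 5866682*(-20579535/62323063793993) = -120733587552870/62323063793993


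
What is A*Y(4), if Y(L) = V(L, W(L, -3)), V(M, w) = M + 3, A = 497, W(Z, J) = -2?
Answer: 3479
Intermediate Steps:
V(M, w) = 3 + M
Y(L) = 3 + L
A*Y(4) = 497*(3 + 4) = 497*7 = 3479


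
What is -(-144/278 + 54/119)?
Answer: 1062/16541 ≈ 0.064204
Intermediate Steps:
-(-144/278 + 54/119) = -(-144*1/278 + 54*(1/119)) = -(-72/139 + 54/119) = -1*(-1062/16541) = 1062/16541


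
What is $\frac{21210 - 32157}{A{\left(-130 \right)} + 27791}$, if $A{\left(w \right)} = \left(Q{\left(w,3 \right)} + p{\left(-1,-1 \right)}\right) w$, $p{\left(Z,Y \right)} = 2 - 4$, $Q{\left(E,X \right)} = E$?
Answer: $- \frac{10947}{44951} \approx -0.24353$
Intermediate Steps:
$p{\left(Z,Y \right)} = -2$ ($p{\left(Z,Y \right)} = 2 - 4 = -2$)
$A{\left(w \right)} = w \left(-2 + w\right)$ ($A{\left(w \right)} = \left(w - 2\right) w = \left(-2 + w\right) w = w \left(-2 + w\right)$)
$\frac{21210 - 32157}{A{\left(-130 \right)} + 27791} = \frac{21210 - 32157}{- 130 \left(-2 - 130\right) + 27791} = - \frac{10947}{\left(-130\right) \left(-132\right) + 27791} = - \frac{10947}{17160 + 27791} = - \frac{10947}{44951}$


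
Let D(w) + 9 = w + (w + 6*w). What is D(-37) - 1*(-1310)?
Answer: 1005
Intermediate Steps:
D(w) = -9 + 8*w (D(w) = -9 + (w + (w + 6*w)) = -9 + (w + 7*w) = -9 + 8*w)
D(-37) - 1*(-1310) = (-9 + 8*(-37)) - 1*(-1310) = (-9 - 296) + 1310 = -305 + 1310 = 1005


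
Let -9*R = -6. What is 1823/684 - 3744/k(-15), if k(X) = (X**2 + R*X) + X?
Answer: -274537/17100 ≈ -16.055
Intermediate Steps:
R = 2/3 (R = -1/9*(-6) = 2/3 ≈ 0.66667)
k(X) = X**2 + 5*X/3 (k(X) = (X**2 + 2*X/3) + X = X**2 + 5*X/3)
1823/684 - 3744/k(-15) = 1823/684 - 3744*(-1/(5*(5 + 3*(-15)))) = 1823*(1/684) - 3744*(-1/(5*(5 - 45))) = 1823/684 - 3744/((1/3)*(-15)*(-40)) = 1823/684 - 3744/200 = 1823/684 - 3744*1/200 = 1823/684 - 468/25 = -274537/17100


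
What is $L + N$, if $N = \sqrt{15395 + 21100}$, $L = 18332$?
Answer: $18332 + 3 \sqrt{4055} \approx 18523.0$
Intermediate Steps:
$N = 3 \sqrt{4055}$ ($N = \sqrt{36495} = 3 \sqrt{4055} \approx 191.04$)
$L + N = 18332 + 3 \sqrt{4055}$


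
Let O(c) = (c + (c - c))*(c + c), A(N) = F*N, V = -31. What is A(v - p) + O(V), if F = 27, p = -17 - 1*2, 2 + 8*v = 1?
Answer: 19453/8 ≈ 2431.6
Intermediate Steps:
v = -⅛ (v = -¼ + (⅛)*1 = -¼ + ⅛ = -⅛ ≈ -0.12500)
p = -19 (p = -17 - 2 = -19)
A(N) = 27*N
O(c) = 2*c² (O(c) = (c + 0)*(2*c) = c*(2*c) = 2*c²)
A(v - p) + O(V) = 27*(-⅛ - 1*(-19)) + 2*(-31)² = 27*(-⅛ + 19) + 2*961 = 27*(151/8) + 1922 = 4077/8 + 1922 = 19453/8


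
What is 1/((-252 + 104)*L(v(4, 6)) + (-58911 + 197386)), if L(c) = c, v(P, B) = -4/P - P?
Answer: 1/139215 ≈ 7.1831e-6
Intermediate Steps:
v(P, B) = -P - 4/P
1/((-252 + 104)*L(v(4, 6)) + (-58911 + 197386)) = 1/((-252 + 104)*(-1*4 - 4/4) + (-58911 + 197386)) = 1/(-148*(-4 - 4*¼) + 138475) = 1/(-148*(-4 - 1) + 138475) = 1/(-148*(-5) + 138475) = 1/(740 + 138475) = 1/139215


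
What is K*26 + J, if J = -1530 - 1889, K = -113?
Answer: -6357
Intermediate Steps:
J = -3419
K*26 + J = -113*26 - 3419 = -2938 - 3419 = -6357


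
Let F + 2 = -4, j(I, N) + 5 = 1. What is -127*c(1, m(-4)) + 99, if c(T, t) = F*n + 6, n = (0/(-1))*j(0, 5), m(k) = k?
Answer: -663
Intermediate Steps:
j(I, N) = -4 (j(I, N) = -5 + 1 = -4)
F = -6 (F = -2 - 4 = -6)
n = 0 (n = (0/(-1))*(-4) = -1*0*(-4) = 0*(-4) = 0)
c(T, t) = 6 (c(T, t) = -6*0 + 6 = 0 + 6 = 6)
-127*c(1, m(-4)) + 99 = -127*6 + 99 = -762 + 99 = -663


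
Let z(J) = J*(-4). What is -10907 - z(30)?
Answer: -10787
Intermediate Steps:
z(J) = -4*J
-10907 - z(30) = -10907 - (-4)*30 = -10907 - 1*(-120) = -10907 + 120 = -10787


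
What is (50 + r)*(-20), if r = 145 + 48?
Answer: -4860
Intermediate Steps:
r = 193
(50 + r)*(-20) = (50 + 193)*(-20) = 243*(-20) = -4860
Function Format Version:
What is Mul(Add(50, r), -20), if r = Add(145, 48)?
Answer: -4860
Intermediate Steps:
r = 193
Mul(Add(50, r), -20) = Mul(Add(50, 193), -20) = Mul(243, -20) = -4860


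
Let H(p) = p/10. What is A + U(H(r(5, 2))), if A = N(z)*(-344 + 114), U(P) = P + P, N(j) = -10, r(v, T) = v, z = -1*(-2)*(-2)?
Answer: 2301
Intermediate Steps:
z = -4 (z = 2*(-2) = -4)
H(p) = p/10 (H(p) = p*(1/10) = p/10)
U(P) = 2*P
A = 2300 (A = -10*(-344 + 114) = -10*(-230) = 2300)
A + U(H(r(5, 2))) = 2300 + 2*((1/10)*5) = 2300 + 2*(1/2) = 2300 + 1 = 2301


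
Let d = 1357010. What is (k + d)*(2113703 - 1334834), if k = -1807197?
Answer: -350636698503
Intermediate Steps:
(k + d)*(2113703 - 1334834) = (-1807197 + 1357010)*(2113703 - 1334834) = -450187*778869 = -350636698503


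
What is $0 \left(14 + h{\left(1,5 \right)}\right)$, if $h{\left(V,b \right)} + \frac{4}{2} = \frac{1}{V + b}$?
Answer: $0$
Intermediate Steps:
$h{\left(V,b \right)} = -2 + \frac{1}{V + b}$
$0 \left(14 + h{\left(1,5 \right)}\right) = 0 \left(14 + \frac{1 - 2 - 10}{1 + 5}\right) = 0 \left(14 + \frac{1 - 2 - 10}{6}\right) = 0 \left(14 + \frac{1}{6} \left(-11\right)\right) = 0 \left(14 - \frac{11}{6}\right) = 0 \cdot \frac{73}{6} = 0$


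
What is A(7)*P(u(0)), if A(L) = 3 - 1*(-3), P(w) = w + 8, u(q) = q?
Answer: 48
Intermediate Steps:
P(w) = 8 + w
A(L) = 6 (A(L) = 3 + 3 = 6)
A(7)*P(u(0)) = 6*(8 + 0) = 6*8 = 48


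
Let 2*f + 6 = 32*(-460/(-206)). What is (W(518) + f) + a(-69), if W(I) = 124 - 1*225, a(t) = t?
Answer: -14139/103 ≈ -137.27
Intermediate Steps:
W(I) = -101 (W(I) = 124 - 225 = -101)
f = 3371/103 (f = -3 + (32*(-460/(-206)))/2 = -3 + (32*(-460*(-1/206)))/2 = -3 + (32*(230/103))/2 = -3 + (1/2)*(7360/103) = -3 + 3680/103 = 3371/103 ≈ 32.728)
(W(518) + f) + a(-69) = (-101 + 3371/103) - 69 = -7032/103 - 69 = -14139/103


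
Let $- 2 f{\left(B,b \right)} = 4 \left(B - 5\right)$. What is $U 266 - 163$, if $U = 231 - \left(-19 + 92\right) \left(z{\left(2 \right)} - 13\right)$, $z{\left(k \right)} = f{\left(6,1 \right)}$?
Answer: $352553$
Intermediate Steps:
$f{\left(B,b \right)} = 10 - 2 B$ ($f{\left(B,b \right)} = - \frac{4 \left(B - 5\right)}{2} = - \frac{4 \left(-5 + B\right)}{2} = - \frac{-20 + 4 B}{2} = 10 - 2 B$)
$z{\left(k \right)} = -2$ ($z{\left(k \right)} = 10 - 12 = -2$)
$U = 1326$ ($U = 231 - \left(-19 + 92\right) \left(-2 - 13\right) = 231 - 73 \left(-15\right) = 231 - -1095 = 231 + 1095 = 1326$)
$U 266 - 163 = 1326 \cdot 266 - 163 = 352716 + \left(-235 + 72\right) = 352716 - 163 = 352553$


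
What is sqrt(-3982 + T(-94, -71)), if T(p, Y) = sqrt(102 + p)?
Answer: sqrt(-3982 + 2*sqrt(2)) ≈ 63.081*I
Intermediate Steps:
sqrt(-3982 + T(-94, -71)) = sqrt(-3982 + sqrt(102 - 94)) = sqrt(-3982 + sqrt(8)) = sqrt(-3982 + 2*sqrt(2))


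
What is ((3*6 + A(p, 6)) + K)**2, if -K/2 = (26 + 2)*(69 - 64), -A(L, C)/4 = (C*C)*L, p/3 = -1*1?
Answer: 28900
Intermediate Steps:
p = -3 (p = 3*(-1*1) = 3*(-1) = -3)
A(L, C) = -4*L*C**2 (A(L, C) = -4*C*C*L = -4*C**2*L = -4*L*C**2)
K = -280 (K = -2*(26 + 2)*(69 - 64) = -56*5 = -2*140 = -280)
((3*6 + A(p, 6)) + K)**2 = ((3*6 - 4*(-3)*6**2) - 280)**2 = ((18 - 4*(-3)*36) - 280)**2 = ((18 + 432) - 280)**2 = (450 - 280)**2 = 170**2 = 28900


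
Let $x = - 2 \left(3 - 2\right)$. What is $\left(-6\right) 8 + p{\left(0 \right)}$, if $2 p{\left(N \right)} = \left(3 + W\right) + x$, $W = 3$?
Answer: $-46$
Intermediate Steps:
$x = -2$ ($x = \left(-2\right) 1 = -2$)
$p{\left(N \right)} = 2$ ($p{\left(N \right)} = \frac{\left(3 + 3\right) - 2}{2} = \frac{6 - 2}{2} = \frac{1}{2} \cdot 4 = 2$)
$\left(-6\right) 8 + p{\left(0 \right)} = \left(-6\right) 8 + 2 = -48 + 2 = -46$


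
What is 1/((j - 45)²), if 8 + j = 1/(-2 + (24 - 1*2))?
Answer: 400/1121481 ≈ 0.00035667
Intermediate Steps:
j = -159/20 (j = -8 + 1/(-2 + (24 - 1*2)) = -8 + 1/(-2 + (24 - 2)) = -8 + 1/(-2 + 22) = -8 + 1/20 = -159/20 ≈ -7.9500)
1/((j - 45)²) = 1/((-159/20 - 45)²) = 1/((-1059/20)²) = 1/(1121481/400) = 400/1121481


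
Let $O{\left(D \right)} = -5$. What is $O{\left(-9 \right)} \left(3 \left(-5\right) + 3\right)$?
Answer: $60$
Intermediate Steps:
$O{\left(-9 \right)} \left(3 \left(-5\right) + 3\right) = - 5 \left(3 \left(-5\right) + 3\right) = - 5 \left(-15 + 3\right) = \left(-5\right) \left(-12\right) = 60$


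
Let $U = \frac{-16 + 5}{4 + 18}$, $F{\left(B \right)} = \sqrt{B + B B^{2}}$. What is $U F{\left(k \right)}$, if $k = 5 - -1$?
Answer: $- \frac{\sqrt{222}}{2} \approx -7.4498$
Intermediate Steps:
$k = 6$ ($k = 5 + 1 = 6$)
$F{\left(B \right)} = \sqrt{B + B^{3}}$
$U = - \frac{1}{2}$ ($U = - \frac{11}{22} = \left(-11\right) \frac{1}{22} = - \frac{1}{2} \approx -0.5$)
$U F{\left(k \right)} = - \frac{\sqrt{6 + 6^{3}}}{2} = - \frac{\sqrt{6 + 216}}{2} = - \frac{\sqrt{222}}{2}$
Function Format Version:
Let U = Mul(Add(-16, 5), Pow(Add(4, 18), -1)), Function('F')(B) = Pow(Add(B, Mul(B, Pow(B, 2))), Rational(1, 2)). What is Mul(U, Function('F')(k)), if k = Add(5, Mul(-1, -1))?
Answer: Mul(Rational(-1, 2), Pow(222, Rational(1, 2))) ≈ -7.4498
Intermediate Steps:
k = 6 (k = Add(5, 1) = 6)
Function('F')(B) = Pow(Add(B, Pow(B, 3)), Rational(1, 2))
U = Rational(-1, 2) (U = Mul(-11, Pow(22, -1)) = Mul(-11, Rational(1, 22)) = Rational(-1, 2) ≈ -0.50000)
Mul(U, Function('F')(k)) = Mul(Rational(-1, 2), Pow(Add(6, Pow(6, 3)), Rational(1, 2))) = Mul(Rational(-1, 2), Pow(Add(6, 216), Rational(1, 2))) = Mul(Rational(-1, 2), Pow(222, Rational(1, 2)))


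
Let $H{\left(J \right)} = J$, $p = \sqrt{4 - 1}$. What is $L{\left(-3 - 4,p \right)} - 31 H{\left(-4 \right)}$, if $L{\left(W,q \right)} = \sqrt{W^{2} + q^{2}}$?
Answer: $124 + 2 \sqrt{13} \approx 131.21$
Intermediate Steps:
$p = \sqrt{3} \approx 1.732$
$L{\left(-3 - 4,p \right)} - 31 H{\left(-4 \right)} = \sqrt{\left(-3 - 4\right)^{2} + \left(\sqrt{3}\right)^{2}} - -124 = \sqrt{\left(-7\right)^{2} + 3} + 124 = \sqrt{49 + 3} + 124 = \sqrt{52} + 124 = 2 \sqrt{13} + 124 = 124 + 2 \sqrt{13}$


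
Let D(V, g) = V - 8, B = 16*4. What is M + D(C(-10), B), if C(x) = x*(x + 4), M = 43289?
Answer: 43341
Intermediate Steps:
C(x) = x*(4 + x)
B = 64
D(V, g) = -8 + V
M + D(C(-10), B) = 43289 + (-8 - 10*(4 - 10)) = 43289 + (-8 - 10*(-6)) = 43289 + (-8 + 60) = 43289 + 52 = 43341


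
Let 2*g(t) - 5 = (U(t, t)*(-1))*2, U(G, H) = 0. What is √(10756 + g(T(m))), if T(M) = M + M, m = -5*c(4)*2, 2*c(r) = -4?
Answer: √43034/2 ≈ 103.72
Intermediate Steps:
c(r) = -2 (c(r) = (½)*(-4) = -2)
m = 20 (m = -5*(-2)*2 = 10*2 = 20)
T(M) = 2*M
g(t) = 5/2 (g(t) = 5/2 + ((0*(-1))*2)/2 = 5/2 + (0*2)/2 = 5/2 + (½)*0 = 5/2 + 0 = 5/2)
√(10756 + g(T(m))) = √(10756 + 5/2) = √(21517/2) = √43034/2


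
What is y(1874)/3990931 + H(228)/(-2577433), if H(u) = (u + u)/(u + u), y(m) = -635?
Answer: -1640660886/10286357260123 ≈ -0.00015950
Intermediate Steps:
H(u) = 1 (H(u) = (2*u)/((2*u)) = (2*u)*(1/(2*u)) = 1)
y(1874)/3990931 + H(228)/(-2577433) = -635/3990931 + 1/(-2577433) = -635*1/3990931 + 1*(-1/2577433) = -635/3990931 - 1/2577433 = -1640660886/10286357260123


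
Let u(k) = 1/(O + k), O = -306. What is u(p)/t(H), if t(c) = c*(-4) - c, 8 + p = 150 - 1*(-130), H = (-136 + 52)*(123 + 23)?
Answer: -1/2084880 ≈ -4.7964e-7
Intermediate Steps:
H = -12264 (H = -84*146 = -12264)
p = 272 (p = -8 + (150 - 1*(-130)) = -8 + (150 + 130) = -8 + 280 = 272)
u(k) = 1/(-306 + k)
t(c) = -5*c (t(c) = -4*c - c = -5*c)
u(p)/t(H) = 1/((-306 + 272)*((-5*(-12264)))) = 1/(-34*61320) = -1/34*1/61320 = -1/2084880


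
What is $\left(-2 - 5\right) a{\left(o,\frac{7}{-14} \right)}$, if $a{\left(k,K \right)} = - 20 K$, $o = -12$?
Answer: $-70$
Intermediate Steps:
$\left(-2 - 5\right) a{\left(o,\frac{7}{-14} \right)} = \left(-2 - 5\right) \left(- 20 \frac{7}{-14}\right) = - 7 \left(- 20 \cdot 7 \left(- \frac{1}{14}\right)\right) = - 7 \left(\left(-20\right) \left(- \frac{1}{2}\right)\right) = \left(-7\right) 10 = -70$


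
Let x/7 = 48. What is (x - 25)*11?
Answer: 3421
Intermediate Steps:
x = 336 (x = 7*48 = 336)
(x - 25)*11 = (336 - 25)*11 = 311*11 = 3421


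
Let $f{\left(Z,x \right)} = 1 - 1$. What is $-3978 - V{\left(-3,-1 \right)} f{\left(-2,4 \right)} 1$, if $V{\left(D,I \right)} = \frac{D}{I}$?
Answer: $-3978$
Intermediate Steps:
$f{\left(Z,x \right)} = 0$
$-3978 - V{\left(-3,-1 \right)} f{\left(-2,4 \right)} 1 = -3978 - - \frac{3}{-1} \cdot 0 \cdot 1 = -3978 - \left(-3\right) \left(-1\right) 0 \cdot 1 = -3978 - 3 \cdot 0 \cdot 1 = -3978 - 0 \cdot 1 = -3978 - 0 = -3978 + 0 = -3978$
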